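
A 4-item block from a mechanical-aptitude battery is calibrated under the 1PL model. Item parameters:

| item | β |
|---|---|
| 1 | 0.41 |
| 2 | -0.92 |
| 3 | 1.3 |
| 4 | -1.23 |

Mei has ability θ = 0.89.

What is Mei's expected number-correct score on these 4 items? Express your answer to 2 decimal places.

2.77

P(θ) = 1 / (1 + exp(−(θ − β)))
P_1 = 1/(1+e^{-0.4800}) = 0.6177
P_2 = 1/(1+e^{-1.8100}) = 0.8594
P_3 = 1/(1+e^{0.4100}) = 0.3989
P_4 = 1/(1+e^{-2.1200}) = 0.8928
E[score] = 0.6177 + 0.8594 + 0.3989 + 0.8928 = 2.7689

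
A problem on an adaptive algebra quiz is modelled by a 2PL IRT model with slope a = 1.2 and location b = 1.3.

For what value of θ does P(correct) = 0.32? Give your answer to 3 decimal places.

P(θ) = 1 / (1 + exp(−a(θ − b)))
logit = ln(0.3200/0.6800) = -0.7538
θ = b + logit/(a) = 1.3 + (-0.7538)/1.2000 = 0.6719

0.672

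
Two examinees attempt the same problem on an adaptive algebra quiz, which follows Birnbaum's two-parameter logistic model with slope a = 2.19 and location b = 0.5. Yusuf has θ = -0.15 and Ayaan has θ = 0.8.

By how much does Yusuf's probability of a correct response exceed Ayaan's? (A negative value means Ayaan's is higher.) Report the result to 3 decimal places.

P(θ) = 1 / (1 + exp(−a(θ − b)))
P(Yusuf) = 0.1941  [exponent -1.4235]
P(Ayaan) = 0.6586  [exponent 0.6570]
Difference = 0.1941 − 0.6586 = -0.4645

-0.464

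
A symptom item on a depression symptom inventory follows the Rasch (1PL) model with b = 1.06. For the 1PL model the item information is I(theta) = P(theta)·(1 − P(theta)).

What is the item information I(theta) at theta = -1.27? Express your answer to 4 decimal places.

0.0808

P = 1/(1+e^{2.3300}) = 0.0887
P(1−P) = 0.0887 × 0.9113 = 0.0808
I = P(1−P) = 0.08081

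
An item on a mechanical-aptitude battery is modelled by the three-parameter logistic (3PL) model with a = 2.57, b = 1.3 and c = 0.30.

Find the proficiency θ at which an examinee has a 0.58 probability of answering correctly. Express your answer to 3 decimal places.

1.142

P(θ) = c + (1 − c) · 1 / (1 + exp(−a(θ − b)))
Remove guessing floor: (0.58 − 0.30)/(1 − 0.30) = 0.4000
logit = ln(0.4000/0.6000) = -0.4055
θ = b + logit/(a) = 1.3 + (-0.4055)/2.5700 = 1.1422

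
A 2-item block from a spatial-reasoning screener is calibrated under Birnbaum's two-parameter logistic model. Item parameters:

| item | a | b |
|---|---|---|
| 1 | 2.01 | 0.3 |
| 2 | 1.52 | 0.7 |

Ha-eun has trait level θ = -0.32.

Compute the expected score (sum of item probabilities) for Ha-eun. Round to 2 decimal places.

P(θ) = 1 / (1 + exp(−a(θ − b)))
P_1 = 1/(1+e^{1.2462}) = 0.2234
P_2 = 1/(1+e^{1.5504}) = 0.1750
E[score] = 0.2234 + 0.1750 = 0.3984

0.40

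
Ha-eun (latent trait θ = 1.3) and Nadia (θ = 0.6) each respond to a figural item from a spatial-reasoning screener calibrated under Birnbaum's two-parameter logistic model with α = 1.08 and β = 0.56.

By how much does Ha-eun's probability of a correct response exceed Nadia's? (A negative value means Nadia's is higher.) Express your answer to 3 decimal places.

P(θ) = 1 / (1 + exp(−α(θ − β)))
P(Ha-eun) = 0.6898  [exponent 0.7992]
P(Nadia) = 0.5108  [exponent 0.0432]
Difference = 0.6898 − 0.5108 = 0.1790

0.179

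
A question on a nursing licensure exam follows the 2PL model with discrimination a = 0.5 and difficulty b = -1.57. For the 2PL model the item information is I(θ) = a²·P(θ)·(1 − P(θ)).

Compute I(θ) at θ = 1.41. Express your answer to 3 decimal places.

P = 1/(1+e^{-1.4900}) = 0.8161
P(1−P) = 0.8161 × 0.1839 = 0.1501
I = a² × P(1−P) = 0.5² × 0.1501 = 0.03752

0.038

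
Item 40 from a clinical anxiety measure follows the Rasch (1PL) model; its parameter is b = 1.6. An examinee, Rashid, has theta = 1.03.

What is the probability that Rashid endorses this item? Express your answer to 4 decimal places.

0.3612

P(theta) = 1 / (1 + exp(−(theta − b)))
Exponent: (1.03 − 1.6) = -0.5700
1/(1 + e^{0.5700}) = 0.3612
P = 0.3612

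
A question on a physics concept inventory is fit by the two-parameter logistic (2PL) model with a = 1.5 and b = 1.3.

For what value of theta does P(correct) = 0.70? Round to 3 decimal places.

P(theta) = 1 / (1 + exp(−a(theta − b)))
logit = ln(0.7000/0.3000) = 0.8473
theta = b + logit/(a) = 1.3 + 0.8473/1.5000 = 1.8649

1.865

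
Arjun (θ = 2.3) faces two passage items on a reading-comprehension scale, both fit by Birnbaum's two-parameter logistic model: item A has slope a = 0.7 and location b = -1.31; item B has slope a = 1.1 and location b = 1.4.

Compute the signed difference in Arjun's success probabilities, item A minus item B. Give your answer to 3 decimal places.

0.197

P(θ) = 1 / (1 + exp(−a(θ − b)))
P_A = 0.9260
P_B = 0.7291
P_A − P_B = 0.1969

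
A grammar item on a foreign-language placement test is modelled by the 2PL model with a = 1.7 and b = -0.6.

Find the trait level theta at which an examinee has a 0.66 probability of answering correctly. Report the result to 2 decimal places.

P(theta) = 1 / (1 + exp(−a(theta − b)))
logit = ln(0.6600/0.3400) = 0.6633
theta = b + logit/(a) = -0.6 + 0.6633/1.7000 = -0.2098

-0.21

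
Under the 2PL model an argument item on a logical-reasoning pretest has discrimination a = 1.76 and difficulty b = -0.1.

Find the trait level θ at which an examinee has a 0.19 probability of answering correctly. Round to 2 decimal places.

-0.92

P(θ) = 1 / (1 + exp(−a(θ − b)))
logit = ln(0.1900/0.8100) = -1.4500
θ = b + logit/(a) = -0.1 + (-1.4500)/1.7600 = -0.9239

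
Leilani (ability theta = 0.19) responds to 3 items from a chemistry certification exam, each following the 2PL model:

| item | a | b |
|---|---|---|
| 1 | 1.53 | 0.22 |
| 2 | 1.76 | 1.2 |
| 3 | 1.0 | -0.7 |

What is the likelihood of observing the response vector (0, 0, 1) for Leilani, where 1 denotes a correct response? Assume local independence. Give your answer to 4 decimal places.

P(theta) = 1 / (1 + exp(−a(theta − b)))
P_1 = 1/(1+e^{0.0459}) = 0.4885
P_2 = 1/(1+e^{1.7776}) = 0.1446
P_3 = 1/(1+e^{-0.8900}) = 0.7089
L = (1−P_1) × (1−P_2) × P_3 = 0.5115 × 0.8554 × 0.7089 = 0.31015

0.3101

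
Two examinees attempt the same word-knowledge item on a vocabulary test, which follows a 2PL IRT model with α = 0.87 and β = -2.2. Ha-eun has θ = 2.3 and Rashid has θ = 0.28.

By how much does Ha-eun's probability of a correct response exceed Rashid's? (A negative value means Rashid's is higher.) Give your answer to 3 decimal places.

0.084

P(θ) = 1 / (1 + exp(−α(θ − β)))
P(Ha-eun) = 0.9804  [exponent 3.9150]
P(Rashid) = 0.8964  [exponent 2.1576]
Difference = 0.9804 − 0.8964 = 0.0841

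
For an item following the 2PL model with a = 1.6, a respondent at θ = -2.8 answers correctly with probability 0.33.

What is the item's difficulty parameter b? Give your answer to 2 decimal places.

-2.36

P(θ) = 1 / (1 + exp(−a(θ − b)))
logit(0.33) = ln(0.33/0.67) = -0.7082
b = θ − logit/(a) = -2.8 − (-0.7082)/1.6000 = -2.3574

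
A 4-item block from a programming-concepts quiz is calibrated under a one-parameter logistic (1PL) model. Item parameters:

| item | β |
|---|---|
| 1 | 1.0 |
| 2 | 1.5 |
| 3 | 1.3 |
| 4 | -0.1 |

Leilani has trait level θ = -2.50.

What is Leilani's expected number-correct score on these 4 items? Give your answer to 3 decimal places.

P(θ) = 1 / (1 + exp(−(θ − β)))
P_1 = 1/(1+e^{3.5000}) = 0.0293
P_2 = 1/(1+e^{4.0000}) = 0.0180
P_3 = 1/(1+e^{3.8000}) = 0.0219
P_4 = 1/(1+e^{2.4000}) = 0.0832
E[score] = 0.0293 + 0.0180 + 0.0219 + 0.0832 = 0.1524

0.152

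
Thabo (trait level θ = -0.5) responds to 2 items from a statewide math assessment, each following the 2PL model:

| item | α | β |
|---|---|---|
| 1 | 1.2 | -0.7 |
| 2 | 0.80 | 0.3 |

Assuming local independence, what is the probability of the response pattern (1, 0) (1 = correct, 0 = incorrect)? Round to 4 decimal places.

P(θ) = 1 / (1 + exp(−α(θ − β)))
P_1 = 1/(1+e^{-0.2400}) = 0.5597
P_2 = 1/(1+e^{0.6400}) = 0.3452
L = P_1 × (1−P_2) = 0.5597 × 0.6548 = 0.36647

0.3665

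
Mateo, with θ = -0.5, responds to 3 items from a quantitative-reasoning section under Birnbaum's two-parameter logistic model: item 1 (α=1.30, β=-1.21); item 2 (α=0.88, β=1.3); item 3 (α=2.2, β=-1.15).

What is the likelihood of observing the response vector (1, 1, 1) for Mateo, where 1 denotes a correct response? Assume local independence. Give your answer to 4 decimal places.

0.0983

P(θ) = 1 / (1 + exp(−α(θ − β)))
P_1 = 1/(1+e^{-0.9230}) = 0.7157
P_2 = 1/(1+e^{1.5840}) = 0.1702
P_3 = 1/(1+e^{-1.4300}) = 0.8069
L = P_1 × P_2 × P_3 = 0.7157 × 0.1702 × 0.8069 = 0.09830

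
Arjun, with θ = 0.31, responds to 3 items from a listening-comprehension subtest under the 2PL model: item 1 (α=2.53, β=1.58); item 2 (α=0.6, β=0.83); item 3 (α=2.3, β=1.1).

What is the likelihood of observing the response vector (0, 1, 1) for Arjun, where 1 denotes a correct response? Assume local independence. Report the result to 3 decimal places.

P(θ) = 1 / (1 + exp(−α(θ − β)))
P_1 = 1/(1+e^{3.2131}) = 0.0387
P_2 = 1/(1+e^{0.3120}) = 0.4226
P_3 = 1/(1+e^{1.8170}) = 0.1398
L = (1−P_1) × P_2 × P_3 = 0.9613 × 0.4226 × 0.1398 = 0.05680

0.057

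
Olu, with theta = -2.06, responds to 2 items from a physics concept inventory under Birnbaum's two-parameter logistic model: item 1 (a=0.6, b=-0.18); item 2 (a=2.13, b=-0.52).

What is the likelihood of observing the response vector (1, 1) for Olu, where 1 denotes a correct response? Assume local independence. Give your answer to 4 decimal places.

0.0089

P(theta) = 1 / (1 + exp(−a(theta − b)))
P_1 = 1/(1+e^{1.1280}) = 0.2445
P_2 = 1/(1+e^{3.2802}) = 0.0363
L = P_1 × P_2 = 0.2445 × 0.0363 = 0.00887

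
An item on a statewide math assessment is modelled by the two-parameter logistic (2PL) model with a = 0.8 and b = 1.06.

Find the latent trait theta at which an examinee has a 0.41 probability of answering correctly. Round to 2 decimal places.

P(theta) = 1 / (1 + exp(−a(theta − b)))
logit = ln(0.4100/0.5900) = -0.3640
theta = b + logit/(a) = 1.06 + (-0.3640)/0.8000 = 0.6050

0.61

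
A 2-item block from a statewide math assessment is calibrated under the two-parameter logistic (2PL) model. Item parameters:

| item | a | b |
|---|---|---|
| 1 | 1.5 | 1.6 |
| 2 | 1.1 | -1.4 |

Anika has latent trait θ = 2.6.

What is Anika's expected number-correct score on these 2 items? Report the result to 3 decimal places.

1.805

P(θ) = 1 / (1 + exp(−a(θ − b)))
P_1 = 1/(1+e^{-1.5000}) = 0.8176
P_2 = 1/(1+e^{-4.4000}) = 0.9879
E[score] = 0.8176 + 0.9879 = 1.8054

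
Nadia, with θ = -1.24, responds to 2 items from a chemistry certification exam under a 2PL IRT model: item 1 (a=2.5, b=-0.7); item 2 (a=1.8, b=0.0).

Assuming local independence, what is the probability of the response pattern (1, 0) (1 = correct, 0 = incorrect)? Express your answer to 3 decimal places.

0.186

P(θ) = 1 / (1 + exp(−a(θ − b)))
P_1 = 1/(1+e^{1.3500}) = 0.2059
P_2 = 1/(1+e^{2.2320}) = 0.0969
L = P_1 × (1−P_2) = 0.2059 × 0.9031 = 0.18592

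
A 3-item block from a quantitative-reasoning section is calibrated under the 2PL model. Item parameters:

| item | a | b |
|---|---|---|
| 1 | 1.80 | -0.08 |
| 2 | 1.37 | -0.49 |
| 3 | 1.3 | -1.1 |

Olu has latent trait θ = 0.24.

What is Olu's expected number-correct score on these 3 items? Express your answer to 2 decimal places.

2.22

P(θ) = 1 / (1 + exp(−a(θ − b)))
P_1 = 1/(1+e^{-0.5760}) = 0.6401
P_2 = 1/(1+e^{-1.0001}) = 0.7311
P_3 = 1/(1+e^{-1.7420}) = 0.8509
E[score] = 0.6401 + 0.7311 + 0.8509 = 2.2222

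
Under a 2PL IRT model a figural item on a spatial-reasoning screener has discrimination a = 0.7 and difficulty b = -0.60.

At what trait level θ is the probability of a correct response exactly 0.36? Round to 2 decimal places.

-1.42

P(θ) = 1 / (1 + exp(−a(θ − b)))
logit = ln(0.3600/0.6400) = -0.5754
θ = b + logit/(a) = -0.60 + (-0.5754)/0.7000 = -1.4219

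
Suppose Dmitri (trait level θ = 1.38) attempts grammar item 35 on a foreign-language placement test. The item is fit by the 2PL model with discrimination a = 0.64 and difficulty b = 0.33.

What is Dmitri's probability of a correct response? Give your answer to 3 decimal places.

P(θ) = 1 / (1 + exp(−a(θ − b)))
Exponent: 0.64 × (1.38 − 0.33) = 0.6720
1/(1 + e^{-0.6720}) = 0.6620

0.662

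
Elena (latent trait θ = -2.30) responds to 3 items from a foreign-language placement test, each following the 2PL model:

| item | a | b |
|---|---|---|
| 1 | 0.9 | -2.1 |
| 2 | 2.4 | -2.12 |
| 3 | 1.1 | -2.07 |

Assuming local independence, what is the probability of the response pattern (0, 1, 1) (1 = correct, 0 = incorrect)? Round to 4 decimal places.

P(θ) = 1 / (1 + exp(−a(θ − b)))
P_1 = 1/(1+e^{0.1800}) = 0.4551
P_2 = 1/(1+e^{0.4320}) = 0.3936
P_3 = 1/(1+e^{0.2530}) = 0.4371
L = (1−P_1) × P_2 × P_3 = 0.5449 × 0.3936 × 0.4371 = 0.09375

0.0938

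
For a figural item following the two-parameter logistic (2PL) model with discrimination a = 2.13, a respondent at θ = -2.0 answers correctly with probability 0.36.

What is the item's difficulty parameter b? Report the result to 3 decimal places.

P(θ) = 1 / (1 + exp(−a(θ − b)))
logit(0.36) = ln(0.36/0.64) = -0.5754
b = θ − logit/(a) = -2.0 − (-0.5754)/2.1300 = -1.7299

-1.730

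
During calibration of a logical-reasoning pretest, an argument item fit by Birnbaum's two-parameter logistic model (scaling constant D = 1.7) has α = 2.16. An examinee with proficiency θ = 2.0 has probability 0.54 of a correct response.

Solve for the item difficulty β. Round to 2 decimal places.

1.96

P(θ) = 1 / (1 + exp(−D·α(θ − β)))
logit(0.54) = ln(0.54/0.46) = 0.1603
β = θ − logit/(1.7·α) = 2.0 − 0.1603/3.6720 = 1.9563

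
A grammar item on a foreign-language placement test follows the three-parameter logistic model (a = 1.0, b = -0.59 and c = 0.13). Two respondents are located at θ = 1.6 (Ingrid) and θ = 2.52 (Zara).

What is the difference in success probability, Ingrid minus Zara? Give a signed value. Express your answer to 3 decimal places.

-0.050

P(θ) = c + (1 − c) · 1 / (1 + exp(−a(θ − b)))
P(Ingrid) = 0.9124  [exponent 2.1900]
P(Zara) = 0.9629  [exponent 3.1100]
Difference = 0.9124 − 0.9629 = -0.0504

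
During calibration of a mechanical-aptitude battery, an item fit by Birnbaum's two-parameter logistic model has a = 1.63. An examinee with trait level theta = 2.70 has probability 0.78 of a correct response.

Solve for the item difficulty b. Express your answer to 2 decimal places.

1.92

P(theta) = 1 / (1 + exp(−a(theta − b)))
logit(0.78) = ln(0.78/0.22) = 1.2657
b = theta − logit/(a) = 2.70 − 1.2657/1.6300 = 1.9235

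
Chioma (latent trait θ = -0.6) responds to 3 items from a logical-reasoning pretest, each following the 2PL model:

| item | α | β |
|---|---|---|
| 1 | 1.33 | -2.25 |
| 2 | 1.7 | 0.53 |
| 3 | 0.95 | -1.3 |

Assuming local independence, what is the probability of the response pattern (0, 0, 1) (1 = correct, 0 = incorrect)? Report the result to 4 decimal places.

P(θ) = 1 / (1 + exp(−α(θ − β)))
P_1 = 1/(1+e^{-2.1945}) = 0.8998
P_2 = 1/(1+e^{1.9210}) = 0.1278
P_3 = 1/(1+e^{-0.6650}) = 0.6604
L = (1−P_1) × (1−P_2) × P_3 = 0.1002 × 0.8722 × 0.6604 = 0.05774

0.0577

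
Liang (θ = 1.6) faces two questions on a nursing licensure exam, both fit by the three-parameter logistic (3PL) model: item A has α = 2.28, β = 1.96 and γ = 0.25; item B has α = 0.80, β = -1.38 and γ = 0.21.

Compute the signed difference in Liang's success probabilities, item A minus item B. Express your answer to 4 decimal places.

-0.4541

P(θ) = γ + (1 − γ) · 1 / (1 + exp(−α(θ − β)))
P_A = 0.4792
P_B = 0.9333
P_A − P_B = -0.4541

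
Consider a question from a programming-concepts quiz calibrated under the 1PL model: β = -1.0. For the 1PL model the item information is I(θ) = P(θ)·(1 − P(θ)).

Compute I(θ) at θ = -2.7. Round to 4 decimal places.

P = 1/(1+e^{1.7000}) = 0.1545
P(1−P) = 0.1545 × 0.8455 = 0.1306
I = P(1−P) = 0.13061

0.1306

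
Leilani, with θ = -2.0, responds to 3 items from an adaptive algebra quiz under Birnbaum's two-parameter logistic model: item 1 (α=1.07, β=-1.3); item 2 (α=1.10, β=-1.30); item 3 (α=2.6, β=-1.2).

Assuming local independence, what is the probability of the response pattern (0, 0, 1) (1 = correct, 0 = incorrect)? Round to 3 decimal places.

0.052

P(θ) = 1 / (1 + exp(−α(θ − β)))
P_1 = 1/(1+e^{0.7490}) = 0.3210
P_2 = 1/(1+e^{0.7700}) = 0.3165
P_3 = 1/(1+e^{2.0800}) = 0.1111
L = (1−P_1) × (1−P_2) × P_3 = 0.6790 × 0.6835 × 0.1111 = 0.05154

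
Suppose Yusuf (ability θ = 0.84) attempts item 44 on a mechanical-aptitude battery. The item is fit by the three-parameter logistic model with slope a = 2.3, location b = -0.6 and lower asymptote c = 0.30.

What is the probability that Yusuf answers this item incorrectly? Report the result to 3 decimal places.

0.025

P(θ) = c + (1 − c) · 1 / (1 + exp(−a(θ − b)))
Exponent: 2.3 × (0.84 − (-0.6)) = 3.3120
1/(1 + e^{-3.3120}) = 0.9648
P = 0.30 + 0.70 × 0.9648 = 0.9754
P(incorrect) = 1 − 0.9754 = 0.0246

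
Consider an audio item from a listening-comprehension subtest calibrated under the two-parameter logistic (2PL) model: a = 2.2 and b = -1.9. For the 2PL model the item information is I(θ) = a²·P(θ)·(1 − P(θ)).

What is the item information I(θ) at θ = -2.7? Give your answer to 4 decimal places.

P = 1/(1+e^{1.7600}) = 0.1468
P(1−P) = 0.1468 × 0.8532 = 0.1252
I = a² × P(1−P) = 2.2² × 0.1252 = 0.60618

0.6062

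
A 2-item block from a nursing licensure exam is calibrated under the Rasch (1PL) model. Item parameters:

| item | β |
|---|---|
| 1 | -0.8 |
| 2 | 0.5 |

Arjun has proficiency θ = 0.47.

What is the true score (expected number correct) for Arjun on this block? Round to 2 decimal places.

P(θ) = 1 / (1 + exp(−(θ − β)))
P_1 = 1/(1+e^{-1.2700}) = 0.7807
P_2 = 1/(1+e^{0.0300}) = 0.4925
E[score] = 0.7807 + 0.4925 = 1.2732

1.27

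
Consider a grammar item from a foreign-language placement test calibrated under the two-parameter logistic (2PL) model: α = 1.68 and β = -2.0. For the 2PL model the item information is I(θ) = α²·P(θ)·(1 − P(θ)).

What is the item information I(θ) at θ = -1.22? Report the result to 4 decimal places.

0.4722

P = 1/(1+e^{-1.3104}) = 0.7876
P(1−P) = 0.7876 × 0.2124 = 0.1673
I = α² × P(1−P) = 1.68² × 0.1673 = 0.47218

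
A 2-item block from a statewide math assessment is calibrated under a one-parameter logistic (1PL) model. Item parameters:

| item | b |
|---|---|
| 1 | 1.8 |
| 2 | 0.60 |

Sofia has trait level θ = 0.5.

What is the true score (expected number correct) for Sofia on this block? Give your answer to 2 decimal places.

P(θ) = 1 / (1 + exp(−(θ − b)))
P_1 = 1/(1+e^{1.3000}) = 0.2142
P_2 = 1/(1+e^{0.1000}) = 0.4750
E[score] = 0.2142 + 0.4750 = 0.6892

0.69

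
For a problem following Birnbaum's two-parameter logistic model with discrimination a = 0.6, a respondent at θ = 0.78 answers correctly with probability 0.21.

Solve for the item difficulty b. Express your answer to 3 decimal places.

2.988

P(θ) = 1 / (1 + exp(−a(θ − b)))
logit(0.21) = ln(0.21/0.79) = -1.3249
b = θ − logit/(a) = 0.78 − (-1.3249)/0.6000 = 2.9882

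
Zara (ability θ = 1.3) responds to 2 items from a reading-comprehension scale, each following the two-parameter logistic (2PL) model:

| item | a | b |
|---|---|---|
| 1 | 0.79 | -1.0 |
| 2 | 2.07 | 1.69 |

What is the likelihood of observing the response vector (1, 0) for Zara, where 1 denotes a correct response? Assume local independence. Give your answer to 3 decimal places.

P(θ) = 1 / (1 + exp(−a(θ − b)))
P_1 = 1/(1+e^{-1.8170}) = 0.8602
P_2 = 1/(1+e^{0.8073}) = 0.3085
L = P_1 × (1−P_2) = 0.8602 × 0.6915 = 0.59486

0.595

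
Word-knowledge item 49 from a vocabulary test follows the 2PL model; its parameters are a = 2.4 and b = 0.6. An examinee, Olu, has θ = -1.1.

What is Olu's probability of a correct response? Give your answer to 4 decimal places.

P(θ) = 1 / (1 + exp(−a(θ − b)))
Exponent: 2.4 × (-1.1 − 0.6) = -4.0800
1/(1 + e^{4.0800}) = 0.0166

0.0166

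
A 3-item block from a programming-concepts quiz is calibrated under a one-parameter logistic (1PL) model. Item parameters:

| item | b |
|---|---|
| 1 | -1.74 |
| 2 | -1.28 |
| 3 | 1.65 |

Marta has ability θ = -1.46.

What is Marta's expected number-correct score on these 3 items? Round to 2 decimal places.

P(θ) = 1 / (1 + exp(−(θ − b)))
P_1 = 1/(1+e^{-0.2800}) = 0.5695
P_2 = 1/(1+e^{0.1800}) = 0.4551
P_3 = 1/(1+e^{3.1100}) = 0.0427
E[score] = 0.5695 + 0.4551 + 0.0427 = 1.0674

1.07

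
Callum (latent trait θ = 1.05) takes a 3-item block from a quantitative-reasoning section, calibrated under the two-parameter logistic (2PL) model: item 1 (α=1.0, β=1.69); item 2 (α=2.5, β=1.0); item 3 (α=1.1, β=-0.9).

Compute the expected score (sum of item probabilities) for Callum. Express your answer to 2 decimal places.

1.77

P(θ) = 1 / (1 + exp(−α(θ − β)))
P_1 = 1/(1+e^{0.6400}) = 0.3452
P_2 = 1/(1+e^{-0.1250}) = 0.5312
P_3 = 1/(1+e^{-2.1450}) = 0.8952
E[score] = 0.3452 + 0.5312 + 0.8952 = 1.7717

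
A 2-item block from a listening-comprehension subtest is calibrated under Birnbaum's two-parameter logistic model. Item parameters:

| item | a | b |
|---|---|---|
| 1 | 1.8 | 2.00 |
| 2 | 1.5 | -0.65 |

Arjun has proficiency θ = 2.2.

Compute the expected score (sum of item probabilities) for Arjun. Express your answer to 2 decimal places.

P(θ) = 1 / (1 + exp(−a(θ − b)))
P_1 = 1/(1+e^{-0.3600}) = 0.5890
P_2 = 1/(1+e^{-4.2750}) = 0.9863
E[score] = 0.5890 + 0.9863 = 1.5753

1.58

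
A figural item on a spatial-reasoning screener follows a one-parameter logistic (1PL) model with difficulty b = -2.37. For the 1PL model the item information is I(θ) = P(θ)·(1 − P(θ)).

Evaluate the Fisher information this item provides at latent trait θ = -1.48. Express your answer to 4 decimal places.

P = 1/(1+e^{-0.8900}) = 0.7089
P(1−P) = 0.7089 × 0.2911 = 0.2064
I = P(1−P) = 0.20636

0.2064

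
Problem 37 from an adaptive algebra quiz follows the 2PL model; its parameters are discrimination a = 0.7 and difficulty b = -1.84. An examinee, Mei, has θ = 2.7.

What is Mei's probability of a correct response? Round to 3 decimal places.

0.960

P(θ) = 1 / (1 + exp(−a(θ − b)))
Exponent: 0.7 × (2.7 − (-1.84)) = 3.1780
1/(1 + e^{-3.1780}) = 0.9600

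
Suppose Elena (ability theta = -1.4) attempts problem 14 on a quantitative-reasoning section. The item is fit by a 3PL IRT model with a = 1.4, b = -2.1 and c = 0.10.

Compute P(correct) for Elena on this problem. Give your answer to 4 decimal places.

0.7544

P(theta) = c + (1 − c) · 1 / (1 + exp(−a(theta − b)))
Exponent: 1.4 × (-1.4 − (-2.1)) = 0.9800
1/(1 + e^{-0.9800}) = 0.7271
P = 0.10 + 0.90 × 0.7271 = 0.7544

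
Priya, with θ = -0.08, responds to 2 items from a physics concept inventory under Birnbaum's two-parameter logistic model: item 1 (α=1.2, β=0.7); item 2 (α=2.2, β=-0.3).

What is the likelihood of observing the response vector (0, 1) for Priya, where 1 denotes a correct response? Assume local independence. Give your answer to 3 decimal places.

P(θ) = 1 / (1 + exp(−α(θ − β)))
P_1 = 1/(1+e^{0.9360}) = 0.2817
P_2 = 1/(1+e^{-0.4840}) = 0.6187
L = (1−P_1) × P_2 = 0.7183 × 0.6187 = 0.44440

0.444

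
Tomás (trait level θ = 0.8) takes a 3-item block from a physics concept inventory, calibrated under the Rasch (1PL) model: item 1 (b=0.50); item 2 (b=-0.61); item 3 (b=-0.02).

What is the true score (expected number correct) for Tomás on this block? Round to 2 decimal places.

2.07

P(θ) = 1 / (1 + exp(−(θ − b)))
P_1 = 1/(1+e^{-0.3000}) = 0.5744
P_2 = 1/(1+e^{-1.4100}) = 0.8038
P_3 = 1/(1+e^{-0.8200}) = 0.6942
E[score] = 0.5744 + 0.8038 + 0.6942 = 2.0724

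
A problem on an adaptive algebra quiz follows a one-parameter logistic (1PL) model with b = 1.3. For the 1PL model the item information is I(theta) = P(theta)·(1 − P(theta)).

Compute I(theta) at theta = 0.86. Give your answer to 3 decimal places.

P = 1/(1+e^{0.4400}) = 0.3917
P(1−P) = 0.3917 × 0.6083 = 0.2383
I = P(1−P) = 0.23828

0.238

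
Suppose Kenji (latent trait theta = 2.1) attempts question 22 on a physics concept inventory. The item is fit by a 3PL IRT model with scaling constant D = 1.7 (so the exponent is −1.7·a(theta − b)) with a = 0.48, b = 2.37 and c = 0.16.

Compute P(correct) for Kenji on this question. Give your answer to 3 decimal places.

0.534

P(theta) = c + (1 − c) · 1 / (1 + exp(−D·a(theta − b)))
Exponent: 1.7 × 0.48 × (2.1 − 2.37) = -0.2203
1/(1 + e^{0.2203}) = 0.4451
P = 0.16 + 0.84 × 0.4451 = 0.5339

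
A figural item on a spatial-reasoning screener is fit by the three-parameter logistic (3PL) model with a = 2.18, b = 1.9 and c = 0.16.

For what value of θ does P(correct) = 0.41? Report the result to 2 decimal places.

1.51

P(θ) = c + (1 − c) · 1 / (1 + exp(−a(θ − b)))
Remove guessing floor: (0.41 − 0.16)/(1 − 0.16) = 0.2976
logit = ln(0.2976/0.7024) = -0.8587
θ = b + logit/(a) = 1.9 + (-0.8587)/2.1800 = 1.5061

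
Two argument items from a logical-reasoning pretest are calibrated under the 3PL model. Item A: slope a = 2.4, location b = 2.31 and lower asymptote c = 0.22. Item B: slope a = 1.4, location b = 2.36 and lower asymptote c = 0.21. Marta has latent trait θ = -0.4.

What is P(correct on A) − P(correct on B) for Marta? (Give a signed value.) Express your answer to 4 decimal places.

P(θ) = c + (1 − c) · 1 / (1 + exp(−a(θ − b)))
P_A = 0.2212
P_B = 0.2262
P_A − P_B = -0.0051

-0.0051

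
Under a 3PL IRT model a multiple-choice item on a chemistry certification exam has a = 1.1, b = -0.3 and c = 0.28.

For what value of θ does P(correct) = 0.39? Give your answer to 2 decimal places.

P(θ) = c + (1 − c) · 1 / (1 + exp(−a(θ − b)))
Remove guessing floor: (0.39 − 0.28)/(1 − 0.28) = 0.1528
logit = ln(0.1528/0.8472) = -1.7130
θ = b + logit/(a) = -0.3 + (-1.7130)/1.1000 = -1.8573

-1.86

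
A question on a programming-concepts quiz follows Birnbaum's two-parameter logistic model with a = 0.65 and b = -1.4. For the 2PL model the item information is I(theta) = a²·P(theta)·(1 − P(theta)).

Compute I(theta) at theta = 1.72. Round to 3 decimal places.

P = 1/(1+e^{-2.0280}) = 0.8837
P(1−P) = 0.8837 × 0.1163 = 0.1028
I = a² × P(1−P) = 0.65² × 0.1028 = 0.04342

0.043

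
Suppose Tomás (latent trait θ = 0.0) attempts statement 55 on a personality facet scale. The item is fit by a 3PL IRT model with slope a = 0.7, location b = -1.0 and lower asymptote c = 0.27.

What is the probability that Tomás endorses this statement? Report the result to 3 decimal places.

P(θ) = c + (1 − c) · 1 / (1 + exp(−a(θ − b)))
Exponent: 0.7 × (0.0 − (-1.0)) = 0.7000
1/(1 + e^{-0.7000}) = 0.6682
P = 0.27 + 0.73 × 0.6682 = 0.7578

0.758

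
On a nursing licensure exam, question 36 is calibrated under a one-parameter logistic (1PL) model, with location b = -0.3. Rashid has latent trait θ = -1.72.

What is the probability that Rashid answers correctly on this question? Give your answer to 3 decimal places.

0.195

P(θ) = 1 / (1 + exp(−(θ − b)))
Exponent: (-1.72 − (-0.3)) = -1.4200
1/(1 + e^{1.4200}) = 0.1947
P = 0.1947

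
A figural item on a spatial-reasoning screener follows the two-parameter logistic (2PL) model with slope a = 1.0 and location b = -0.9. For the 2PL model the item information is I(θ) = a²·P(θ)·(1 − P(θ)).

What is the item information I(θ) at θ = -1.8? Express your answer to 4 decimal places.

P = 1/(1+e^{0.9000}) = 0.2891
P(1−P) = 0.2891 × 0.7109 = 0.2055
I = a² × P(1−P) = 1.0² × 0.2055 = 0.20550

0.2055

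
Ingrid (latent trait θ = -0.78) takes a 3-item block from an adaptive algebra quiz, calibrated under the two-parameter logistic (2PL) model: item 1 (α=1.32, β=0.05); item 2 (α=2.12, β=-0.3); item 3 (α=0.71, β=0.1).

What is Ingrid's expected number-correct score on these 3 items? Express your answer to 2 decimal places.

P(θ) = 1 / (1 + exp(−α(θ − β)))
P_1 = 1/(1+e^{1.0956}) = 0.2506
P_2 = 1/(1+e^{1.0176}) = 0.2655
P_3 = 1/(1+e^{0.6248}) = 0.3487
E[score] = 0.2506 + 0.2655 + 0.3487 = 0.8648

0.86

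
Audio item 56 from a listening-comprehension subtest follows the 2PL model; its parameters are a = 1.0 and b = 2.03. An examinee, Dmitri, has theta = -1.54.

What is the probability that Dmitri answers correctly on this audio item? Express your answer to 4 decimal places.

P(theta) = 1 / (1 + exp(−a(theta − b)))
Exponent: 1.0 × (-1.54 − 2.03) = -3.5700
1/(1 + e^{3.5700}) = 0.0274

0.0274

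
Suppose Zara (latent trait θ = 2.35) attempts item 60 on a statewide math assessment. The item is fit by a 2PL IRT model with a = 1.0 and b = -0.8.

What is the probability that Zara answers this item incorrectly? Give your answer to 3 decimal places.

0.041

P(θ) = 1 / (1 + exp(−a(θ − b)))
Exponent: 1.0 × (2.35 − (-0.8)) = 3.1500
1/(1 + e^{-3.1500}) = 0.9589
P(incorrect) = 1 − 0.9589 = 0.0411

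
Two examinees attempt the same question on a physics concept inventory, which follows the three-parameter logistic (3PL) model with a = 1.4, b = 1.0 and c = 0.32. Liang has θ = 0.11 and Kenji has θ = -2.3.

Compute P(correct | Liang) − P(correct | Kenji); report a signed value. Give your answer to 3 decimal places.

0.145

P(θ) = c + (1 − c) · 1 / (1 + exp(−a(θ − b)))
P(Liang) = 0.4719  [exponent -1.2460]
P(Kenji) = 0.3266  [exponent -4.6200]
Difference = 0.4719 − 0.3266 = 0.1453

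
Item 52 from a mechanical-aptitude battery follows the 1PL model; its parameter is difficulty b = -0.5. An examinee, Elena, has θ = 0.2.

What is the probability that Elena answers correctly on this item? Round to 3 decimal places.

P(θ) = 1 / (1 + exp(−(θ − b)))
Exponent: (0.2 − (-0.5)) = 0.7000
1/(1 + e^{-0.7000}) = 0.6682
P = 0.6682

0.668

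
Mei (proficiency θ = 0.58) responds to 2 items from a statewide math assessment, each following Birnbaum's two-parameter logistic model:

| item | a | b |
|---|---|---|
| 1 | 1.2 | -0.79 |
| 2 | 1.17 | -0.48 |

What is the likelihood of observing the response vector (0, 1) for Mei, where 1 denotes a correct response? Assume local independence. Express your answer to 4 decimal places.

P(θ) = 1 / (1 + exp(−a(θ − b)))
P_1 = 1/(1+e^{-1.6440}) = 0.8381
P_2 = 1/(1+e^{-1.2402}) = 0.7756
L = (1−P_1) × P_2 = 0.1619 × 0.7756 = 0.12559

0.1256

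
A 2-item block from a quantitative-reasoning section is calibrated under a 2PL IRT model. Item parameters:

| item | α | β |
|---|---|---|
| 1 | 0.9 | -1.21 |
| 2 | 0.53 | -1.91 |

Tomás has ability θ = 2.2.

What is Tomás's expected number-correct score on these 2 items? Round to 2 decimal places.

P(θ) = 1 / (1 + exp(−α(θ − β)))
P_1 = 1/(1+e^{-3.0690}) = 0.9556
P_2 = 1/(1+e^{-2.1783}) = 0.8983
E[score] = 0.9556 + 0.8983 = 1.8539

1.85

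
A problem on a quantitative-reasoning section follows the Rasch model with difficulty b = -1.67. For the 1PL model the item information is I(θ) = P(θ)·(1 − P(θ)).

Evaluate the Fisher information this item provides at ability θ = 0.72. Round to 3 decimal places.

P = 1/(1+e^{-2.3900}) = 0.9161
P(1−P) = 0.9161 × 0.0839 = 0.0769
I = P(1−P) = 0.07689

0.077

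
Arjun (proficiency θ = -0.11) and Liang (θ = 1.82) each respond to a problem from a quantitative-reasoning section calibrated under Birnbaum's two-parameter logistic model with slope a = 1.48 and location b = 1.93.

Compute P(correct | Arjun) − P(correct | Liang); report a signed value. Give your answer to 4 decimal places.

-0.4128

P(θ) = 1 / (1 + exp(−a(θ − b)))
P(Arjun) = 0.0466  [exponent -3.0192]
P(Liang) = 0.4594  [exponent -0.1628]
Difference = 0.0466 − 0.4594 = -0.4128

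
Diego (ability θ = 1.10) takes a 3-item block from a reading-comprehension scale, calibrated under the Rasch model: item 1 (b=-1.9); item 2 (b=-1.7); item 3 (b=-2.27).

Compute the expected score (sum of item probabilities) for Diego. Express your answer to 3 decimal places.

P(θ) = 1 / (1 + exp(−(θ − b)))
P_1 = 1/(1+e^{-3.0000}) = 0.9526
P_2 = 1/(1+e^{-2.8000}) = 0.9427
P_3 = 1/(1+e^{-3.3700}) = 0.9668
E[score] = 0.9526 + 0.9427 + 0.9668 = 2.8620

2.862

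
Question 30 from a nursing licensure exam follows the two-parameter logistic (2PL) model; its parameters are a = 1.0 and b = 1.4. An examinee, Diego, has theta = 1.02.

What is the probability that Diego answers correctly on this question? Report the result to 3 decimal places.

0.406

P(theta) = 1 / (1 + exp(−a(theta − b)))
Exponent: 1.0 × (1.02 − 1.4) = -0.3800
1/(1 + e^{0.3800}) = 0.4061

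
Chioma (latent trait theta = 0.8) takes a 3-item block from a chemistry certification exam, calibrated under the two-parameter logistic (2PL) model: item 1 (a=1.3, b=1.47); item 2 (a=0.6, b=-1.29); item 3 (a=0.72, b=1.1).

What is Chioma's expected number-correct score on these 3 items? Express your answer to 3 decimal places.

P(theta) = 1 / (1 + exp(−a(theta − b)))
P_1 = 1/(1+e^{0.8710}) = 0.2950
P_2 = 1/(1+e^{-1.2540}) = 0.7780
P_3 = 1/(1+e^{0.2160}) = 0.4462
E[score] = 0.2950 + 0.7780 + 0.4462 = 1.5192

1.519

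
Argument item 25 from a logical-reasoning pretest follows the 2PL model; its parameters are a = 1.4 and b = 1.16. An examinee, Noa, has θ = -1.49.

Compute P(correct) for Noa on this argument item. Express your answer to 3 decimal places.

0.024

P(θ) = 1 / (1 + exp(−a(θ − b)))
Exponent: 1.4 × (-1.49 − 1.16) = -3.7100
1/(1 + e^{3.7100}) = 0.0239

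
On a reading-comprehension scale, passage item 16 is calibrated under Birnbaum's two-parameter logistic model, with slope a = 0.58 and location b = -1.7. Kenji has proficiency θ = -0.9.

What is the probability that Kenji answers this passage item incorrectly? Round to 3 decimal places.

P(θ) = 1 / (1 + exp(−a(θ − b)))
Exponent: 0.58 × (-0.9 − (-1.7)) = 0.4640
1/(1 + e^{-0.4640}) = 0.6140
P(incorrect) = 1 − 0.6140 = 0.3860

0.386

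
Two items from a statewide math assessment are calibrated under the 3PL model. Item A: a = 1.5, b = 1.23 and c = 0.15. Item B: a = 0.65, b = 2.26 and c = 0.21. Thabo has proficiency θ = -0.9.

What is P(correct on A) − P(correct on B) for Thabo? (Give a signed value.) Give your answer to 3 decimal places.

P(θ) = c + (1 − c) · 1 / (1 + exp(−a(θ − b)))
P_A = 0.1835
P_B = 0.2998
P_A − P_B = -0.1163

-0.116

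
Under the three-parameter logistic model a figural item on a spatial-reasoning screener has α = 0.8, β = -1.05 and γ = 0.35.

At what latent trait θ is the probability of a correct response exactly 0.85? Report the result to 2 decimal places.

0.45

P(θ) = γ + (1 − γ) · 1 / (1 + exp(−α(θ − β)))
Remove guessing floor: (0.85 − 0.35)/(1 − 0.35) = 0.7692
logit = ln(0.7692/0.2308) = 1.2040
θ = β + logit/(α) = -1.05 + 1.2040/0.8000 = 0.4550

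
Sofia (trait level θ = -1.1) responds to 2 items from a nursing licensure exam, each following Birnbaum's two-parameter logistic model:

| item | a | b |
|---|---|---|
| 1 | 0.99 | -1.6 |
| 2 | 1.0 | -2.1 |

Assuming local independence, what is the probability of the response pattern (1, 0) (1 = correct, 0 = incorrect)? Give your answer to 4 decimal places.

P(θ) = 1 / (1 + exp(−a(θ − b)))
P_1 = 1/(1+e^{-0.4950}) = 0.6213
P_2 = 1/(1+e^{-1.0000}) = 0.7311
L = P_1 × (1−P_2) = 0.6213 × 0.2689 = 0.16709

0.1671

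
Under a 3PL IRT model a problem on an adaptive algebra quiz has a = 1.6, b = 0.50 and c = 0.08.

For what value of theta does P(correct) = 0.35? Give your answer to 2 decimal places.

P(theta) = c + (1 − c) · 1 / (1 + exp(−a(theta − b)))
Remove guessing floor: (0.35 − 0.08)/(1 − 0.08) = 0.2935
logit = ln(0.2935/0.7065) = -0.8786
theta = b + logit/(a) = 0.50 + (-0.8786)/1.6000 = -0.0491

-0.05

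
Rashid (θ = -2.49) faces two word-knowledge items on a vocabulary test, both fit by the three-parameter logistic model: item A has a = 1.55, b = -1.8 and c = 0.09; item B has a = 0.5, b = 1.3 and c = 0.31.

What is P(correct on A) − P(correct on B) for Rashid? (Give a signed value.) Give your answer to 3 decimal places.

P(θ) = c + (1 − c) · 1 / (1 + exp(−a(θ − b)))
P_A = 0.3225
P_B = 0.4002
P_A − P_B = -0.0777

-0.078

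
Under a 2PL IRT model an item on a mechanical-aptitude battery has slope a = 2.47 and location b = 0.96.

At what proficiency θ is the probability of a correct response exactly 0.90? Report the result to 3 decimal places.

1.850

P(θ) = 1 / (1 + exp(−a(θ − b)))
logit = ln(0.9000/0.1000) = 2.1972
θ = b + logit/(a) = 0.96 + 2.1972/2.4700 = 1.8496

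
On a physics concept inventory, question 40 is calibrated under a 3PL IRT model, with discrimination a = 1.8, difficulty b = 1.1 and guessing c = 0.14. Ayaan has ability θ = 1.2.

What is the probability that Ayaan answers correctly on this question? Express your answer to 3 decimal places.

0.609

P(θ) = c + (1 − c) · 1 / (1 + exp(−a(θ − b)))
Exponent: 1.8 × (1.2 − 1.1) = 0.1800
1/(1 + e^{-0.1800}) = 0.5449
P = 0.14 + 0.86 × 0.5449 = 0.6086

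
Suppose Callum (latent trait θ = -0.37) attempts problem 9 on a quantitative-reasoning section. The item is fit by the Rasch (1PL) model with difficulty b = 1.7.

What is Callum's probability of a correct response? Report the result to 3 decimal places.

0.112

P(θ) = 1 / (1 + exp(−(θ − b)))
Exponent: (-0.37 − 1.7) = -2.0700
1/(1 + e^{2.0700}) = 0.1120
P = 0.1120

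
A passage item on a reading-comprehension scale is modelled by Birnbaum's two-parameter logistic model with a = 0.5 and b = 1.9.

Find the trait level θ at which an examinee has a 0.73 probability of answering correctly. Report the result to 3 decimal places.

P(θ) = 1 / (1 + exp(−a(θ − b)))
logit = ln(0.7300/0.2700) = 0.9946
θ = b + logit/(a) = 1.9 + 0.9946/0.5000 = 3.8892

3.889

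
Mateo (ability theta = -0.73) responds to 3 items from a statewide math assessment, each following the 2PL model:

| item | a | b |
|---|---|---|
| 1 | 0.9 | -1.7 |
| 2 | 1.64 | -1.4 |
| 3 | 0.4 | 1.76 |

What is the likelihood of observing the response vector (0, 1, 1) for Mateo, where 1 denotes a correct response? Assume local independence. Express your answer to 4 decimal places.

0.0596

P(theta) = 1 / (1 + exp(−a(theta − b)))
P_1 = 1/(1+e^{-0.8730}) = 0.7054
P_2 = 1/(1+e^{-1.0988}) = 0.7500
P_3 = 1/(1+e^{0.9960}) = 0.2697
L = (1−P_1) × P_2 × P_3 = 0.2946 × 0.7500 × 0.2697 = 0.05961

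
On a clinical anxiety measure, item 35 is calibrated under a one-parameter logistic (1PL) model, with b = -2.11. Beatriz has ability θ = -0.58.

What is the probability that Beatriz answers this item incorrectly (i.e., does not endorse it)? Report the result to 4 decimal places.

P(θ) = 1 / (1 + exp(−(θ − b)))
Exponent: (-0.58 − (-2.11)) = 1.5300
1/(1 + e^{-1.5300}) = 0.8220
P = 0.8220
P(incorrect) = 1 − 0.8220 = 0.1780

0.1780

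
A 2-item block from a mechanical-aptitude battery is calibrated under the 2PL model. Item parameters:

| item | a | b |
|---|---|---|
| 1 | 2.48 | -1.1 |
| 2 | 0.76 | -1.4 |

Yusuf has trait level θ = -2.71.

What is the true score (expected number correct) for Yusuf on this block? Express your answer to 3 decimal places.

P(θ) = 1 / (1 + exp(−a(θ − b)))
P_1 = 1/(1+e^{3.9928}) = 0.0181
P_2 = 1/(1+e^{0.9956}) = 0.2698
E[score] = 0.0181 + 0.2698 = 0.2879

0.288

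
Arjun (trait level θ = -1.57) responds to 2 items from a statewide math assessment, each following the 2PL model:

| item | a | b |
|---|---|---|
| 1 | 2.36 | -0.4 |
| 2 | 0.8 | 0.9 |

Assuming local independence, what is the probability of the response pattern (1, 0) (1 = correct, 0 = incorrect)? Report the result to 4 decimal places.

P(θ) = 1 / (1 + exp(−a(θ − b)))
P_1 = 1/(1+e^{2.7612}) = 0.0595
P_2 = 1/(1+e^{1.9760}) = 0.1217
L = P_1 × (1−P_2) = 0.0595 × 0.8783 = 0.05222

0.0522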